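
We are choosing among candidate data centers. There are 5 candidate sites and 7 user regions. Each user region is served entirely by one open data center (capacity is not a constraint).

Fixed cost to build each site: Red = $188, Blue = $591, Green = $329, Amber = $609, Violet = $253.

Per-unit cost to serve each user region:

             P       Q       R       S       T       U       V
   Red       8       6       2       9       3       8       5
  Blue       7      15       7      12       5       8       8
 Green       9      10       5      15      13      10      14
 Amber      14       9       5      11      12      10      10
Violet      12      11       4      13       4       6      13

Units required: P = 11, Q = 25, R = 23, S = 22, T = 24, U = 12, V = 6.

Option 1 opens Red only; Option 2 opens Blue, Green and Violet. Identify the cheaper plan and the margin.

Option 1: {Red}: P→Red 8·11=88, Q→Red 6·25=150, R→Red 2·23=46, S→Red 9·22=198, T→Red 3·24=72, U→Red 8·12=96, V→Red 5·6=30. Service 680; fixed 188; total 868.
Option 2: {Blue, Green, Violet}: P→Blue 7·11=77, Q→Green 10·25=250, R→Violet 4·23=92, S→Blue 12·22=264, T→Violet 4·24=96, U→Violet 6·12=72, V→Blue 8·6=48. Service 899; fixed 1173; total 2072.
Difference: |868 − 2072| = 1204.

Option 1 is cheaper by 1204.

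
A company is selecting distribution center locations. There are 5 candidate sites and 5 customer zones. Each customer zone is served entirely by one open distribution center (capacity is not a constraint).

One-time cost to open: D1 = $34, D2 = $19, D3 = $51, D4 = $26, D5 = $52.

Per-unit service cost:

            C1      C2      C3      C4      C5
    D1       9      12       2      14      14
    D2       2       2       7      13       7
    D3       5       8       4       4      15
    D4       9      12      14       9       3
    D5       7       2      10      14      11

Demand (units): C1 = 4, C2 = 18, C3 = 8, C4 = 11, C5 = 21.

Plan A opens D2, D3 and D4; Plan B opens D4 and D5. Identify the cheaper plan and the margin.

Plan A is cheaper by 105.

Plan A: {D2, D3, D4}: C1→D2 2·4=8, C2→D2 2·18=36, C3→D3 4·8=32, C4→D3 4·11=44, C5→D4 3·21=63. Service 183; fixed 96; total 279.
Plan B: {D4, D5}: C1→D5 7·4=28, C2→D5 2·18=36, C3→D5 10·8=80, C4→D4 9·11=99, C5→D4 3·21=63. Service 306; fixed 78; total 384.
Difference: |279 − 384| = 105.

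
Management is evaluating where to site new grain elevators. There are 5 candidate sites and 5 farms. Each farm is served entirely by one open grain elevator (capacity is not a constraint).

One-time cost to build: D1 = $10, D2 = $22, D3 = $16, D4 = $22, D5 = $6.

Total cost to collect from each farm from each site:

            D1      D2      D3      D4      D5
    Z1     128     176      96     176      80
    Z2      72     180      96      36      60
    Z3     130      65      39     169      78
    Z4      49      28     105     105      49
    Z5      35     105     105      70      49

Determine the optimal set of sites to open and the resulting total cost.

Open D1, D3, D4 and D5; minimum total cost 293.

For any fixed open set, each farm goes to its cheapest open site; total = fixed + service.
{D1, D3, D4, D5}: Z1→D5 80, Z2→D4 36, Z3→D3 39, Z4→D1 49, Z5→D1 35. Service 239; fixed 54; total 293.
{D1, D2, D3, D4, D5}: service 218 + fixed 76 = 294
{D1, D3, D5}: Z1→D5 80, Z2→D5 60, Z3→D3 39, Z4→D1 49, Z5→D1 35. Service 263; fixed 32; total 295.
{D5}: service 316 + fixed 6 = 322
No other subset beats 293.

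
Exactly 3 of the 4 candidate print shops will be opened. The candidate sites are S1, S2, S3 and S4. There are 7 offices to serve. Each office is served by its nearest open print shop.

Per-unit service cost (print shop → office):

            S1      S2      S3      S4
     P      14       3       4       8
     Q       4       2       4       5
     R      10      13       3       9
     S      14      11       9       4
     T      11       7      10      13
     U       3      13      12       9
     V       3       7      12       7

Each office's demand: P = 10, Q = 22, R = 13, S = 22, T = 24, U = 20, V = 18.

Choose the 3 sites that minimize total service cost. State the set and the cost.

Choose S1, S2 and S4; total service cost 561.

With exactly 3 open, each office uses its cheapest among the chosen.
{S1, S2, S4}: P→S2 3·10=30, Q→S2 2·22=44, R→S4 9·13=117, S→S4 4·22=88, T→S2 7·24=168, U→S1 3·20=60, V→S1 3·18=54. Service cost 561.
{S1, S2, S3}: service cost 593
{S1, S3, S4}: service cost 609
Among all 4 size-3 choices, {S1, S2, S4} is lowest.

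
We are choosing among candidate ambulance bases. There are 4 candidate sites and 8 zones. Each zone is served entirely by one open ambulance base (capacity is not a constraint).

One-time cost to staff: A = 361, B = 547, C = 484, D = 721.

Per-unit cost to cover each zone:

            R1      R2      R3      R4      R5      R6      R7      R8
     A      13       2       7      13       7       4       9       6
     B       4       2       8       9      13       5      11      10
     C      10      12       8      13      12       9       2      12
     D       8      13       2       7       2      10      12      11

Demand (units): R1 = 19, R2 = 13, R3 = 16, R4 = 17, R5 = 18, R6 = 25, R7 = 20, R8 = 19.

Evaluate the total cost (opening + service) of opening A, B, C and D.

Each zone is assigned to its cheapest site among the open ones.
{A, B, C, D}: R1→B 4·19=76, R2→A 2·13=26, R3→D 2·16=32, R4→D 7·17=119, R5→D 2·18=36, R6→A 4·25=100, R7→C 2·20=40, R8→A 6·19=114. Service 543; fixed 2113; total 2656.

Total cost: 2656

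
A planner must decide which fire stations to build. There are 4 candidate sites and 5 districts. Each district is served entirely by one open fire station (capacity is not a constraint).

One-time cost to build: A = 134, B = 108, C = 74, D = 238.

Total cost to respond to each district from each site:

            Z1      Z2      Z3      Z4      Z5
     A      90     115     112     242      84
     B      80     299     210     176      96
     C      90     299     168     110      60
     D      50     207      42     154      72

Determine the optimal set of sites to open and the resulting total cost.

Open A and C; minimum total cost 695.

For any fixed open set, each district goes to its cheapest open site; total = fixed + service.
{A, C}: Z1→A 90, Z2→A 115, Z3→A 112, Z4→C 110, Z5→C 60. Service 487; fixed 208; total 695.
{D}: service 525 + fixed 238 = 763
{A}: Z1→A 90, Z2→A 115, Z3→A 112, Z4→A 242, Z5→A 84. Service 643; fixed 134; total 777.
{A, B, C, D}: Z1→D 50, Z2→A 115, Z3→D 42, Z4→C 110, Z5→C 60. Service 377; fixed 554; total 931.
(All 15 nonempty subsets were checked; A and C is lowest.)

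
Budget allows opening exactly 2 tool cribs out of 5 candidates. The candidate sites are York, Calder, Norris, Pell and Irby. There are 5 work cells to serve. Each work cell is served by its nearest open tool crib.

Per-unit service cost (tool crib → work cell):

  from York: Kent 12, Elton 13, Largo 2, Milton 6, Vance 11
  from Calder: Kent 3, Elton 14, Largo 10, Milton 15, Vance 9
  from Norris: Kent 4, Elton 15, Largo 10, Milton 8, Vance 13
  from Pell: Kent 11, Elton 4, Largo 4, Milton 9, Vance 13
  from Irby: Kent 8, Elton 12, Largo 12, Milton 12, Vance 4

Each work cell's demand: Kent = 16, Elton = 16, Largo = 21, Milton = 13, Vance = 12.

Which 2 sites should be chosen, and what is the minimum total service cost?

With exactly 2 open, each work cell uses its cheapest among the chosen.
{Calder, Pell}: Kent→Calder 3·16=48, Elton→Pell 4·16=64, Largo→Pell 4·21=84, Milton→Pell 9·13=117, Vance→Calder 9·12=108. Service cost 421.
{Pell, Irby}: service cost 441
{Norris, Pell}: service cost 472
Among all 10 size-2 choices, {Calder, Pell} is lowest.

Choose Calder and Pell; total service cost 421.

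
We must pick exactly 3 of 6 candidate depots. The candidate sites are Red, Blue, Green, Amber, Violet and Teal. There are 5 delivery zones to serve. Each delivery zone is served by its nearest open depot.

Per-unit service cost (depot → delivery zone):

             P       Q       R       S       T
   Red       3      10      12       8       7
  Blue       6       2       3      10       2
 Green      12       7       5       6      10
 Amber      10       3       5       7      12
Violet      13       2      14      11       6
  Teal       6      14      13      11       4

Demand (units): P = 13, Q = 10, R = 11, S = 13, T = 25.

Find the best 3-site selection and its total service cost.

Choose Red, Blue and Green; total service cost 220.

With exactly 3 open, each delivery zone uses its cheapest among the chosen.
{Red, Blue, Green}: P→Red 3·13=39, Q→Blue 2·10=20, R→Blue 3·11=33, S→Green 6·13=78, T→Blue 2·25=50. Service cost 220.
{Red, Blue, Amber}: service cost 233
{Red, Blue, Violet}: service cost 246
Among all 20 size-3 choices, {Red, Blue, Green} is lowest.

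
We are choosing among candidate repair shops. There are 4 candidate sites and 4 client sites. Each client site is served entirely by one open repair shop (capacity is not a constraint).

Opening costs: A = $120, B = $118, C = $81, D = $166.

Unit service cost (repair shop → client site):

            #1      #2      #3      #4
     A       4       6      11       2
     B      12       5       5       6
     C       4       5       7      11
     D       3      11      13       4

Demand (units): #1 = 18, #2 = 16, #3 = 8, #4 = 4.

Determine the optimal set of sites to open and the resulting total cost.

Open C only; minimum total cost 333.

For any fixed open set, each client site goes to its cheapest open site; total = fixed + service.
{C}: #1→C 4·18=72, #2→C 5·16=80, #3→C 7·8=56, #4→C 11·4=44. Service 252; fixed 81; total 333.
{A}: #1→A 4·18=72, #2→A 6·16=96, #3→A 11·8=88, #4→A 2·4=8. Service 264; fixed 120; total 384.
{B, C}: service 216 + fixed 199 = 415
{A, B, C, D}: #1→D 3·18=54, #2→B 5·16=80, #3→B 5·8=40, #4→A 2·4=8. Service 182; fixed 485; total 667.
(All 15 nonempty subsets were checked; C only is lowest.)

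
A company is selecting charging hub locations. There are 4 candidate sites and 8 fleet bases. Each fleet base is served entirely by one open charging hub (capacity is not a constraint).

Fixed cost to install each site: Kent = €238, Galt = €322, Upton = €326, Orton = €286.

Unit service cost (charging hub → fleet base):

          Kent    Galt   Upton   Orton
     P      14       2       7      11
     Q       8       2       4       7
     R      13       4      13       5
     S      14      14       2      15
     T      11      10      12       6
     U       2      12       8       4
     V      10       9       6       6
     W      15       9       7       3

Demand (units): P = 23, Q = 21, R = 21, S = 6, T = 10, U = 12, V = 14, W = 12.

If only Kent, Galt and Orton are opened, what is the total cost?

Each fleet base is assigned to its cheapest site among the open ones.
{Kent, Galt, Orton}: P→Galt 2·23=46, Q→Galt 2·21=42, R→Galt 4·21=84, S→Kent 14·6=84, T→Orton 6·10=60, U→Kent 2·12=24, V→Orton 6·14=84, W→Orton 3·12=36. Service 460; fixed 846; total 1306.

Total cost: 1306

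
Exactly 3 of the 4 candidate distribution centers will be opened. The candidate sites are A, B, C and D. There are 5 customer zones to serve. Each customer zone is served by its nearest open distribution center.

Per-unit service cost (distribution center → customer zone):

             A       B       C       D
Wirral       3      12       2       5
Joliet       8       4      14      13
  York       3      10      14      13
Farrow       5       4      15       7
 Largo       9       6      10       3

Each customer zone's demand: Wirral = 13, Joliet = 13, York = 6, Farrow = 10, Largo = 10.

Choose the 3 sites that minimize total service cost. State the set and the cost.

With exactly 3 open, each customer zone uses its cheapest among the chosen.
{A, B, D}: Wirral→A 3·13=39, Joliet→B 4·13=52, York→A 3·6=18, Farrow→B 4·10=40, Largo→D 3·10=30. Service cost 179.
{A, B, C}: service cost 196
{B, C, D}: service cost 208
Among all 4 size-3 choices, {A, B, D} is lowest.

Choose A, B and D; total service cost 179.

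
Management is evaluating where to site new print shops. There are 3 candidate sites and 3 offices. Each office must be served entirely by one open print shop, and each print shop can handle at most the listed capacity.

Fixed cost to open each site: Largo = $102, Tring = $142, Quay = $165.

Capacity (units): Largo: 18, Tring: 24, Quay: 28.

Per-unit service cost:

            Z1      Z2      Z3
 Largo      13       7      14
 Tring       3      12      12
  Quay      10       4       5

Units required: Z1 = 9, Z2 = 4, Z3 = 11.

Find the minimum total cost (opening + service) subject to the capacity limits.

Open {Quay}: Z1→Quay 10·9=90, Z2→Quay 4·4=16, Z3→Quay 5·11=55.
Loads: Quay carries 24/28. Service 161; fixed 165; total 326.
Next best feasible plan costs 349.

Minimum total cost: 326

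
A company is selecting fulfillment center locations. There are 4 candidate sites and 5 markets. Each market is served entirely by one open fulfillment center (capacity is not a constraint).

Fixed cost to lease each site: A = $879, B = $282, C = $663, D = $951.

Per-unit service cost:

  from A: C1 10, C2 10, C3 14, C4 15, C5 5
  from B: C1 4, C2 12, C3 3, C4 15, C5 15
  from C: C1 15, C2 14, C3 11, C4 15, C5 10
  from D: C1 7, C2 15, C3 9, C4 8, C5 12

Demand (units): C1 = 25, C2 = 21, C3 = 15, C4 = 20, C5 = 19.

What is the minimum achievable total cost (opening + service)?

Minimum total cost: 1264

For any fixed open set, each market goes to its cheapest open site; total = fixed + service.
{B}: C1→B 4·25=100, C2→B 12·21=252, C3→B 3·15=45, C4→B 15·20=300, C5→B 15·19=285. Service 982; fixed 282; total 1264.
{B, C}: C1→B 4·25=100, C2→B 12·21=252, C3→B 3·15=45, C4→B 15·20=300, C5→C 10·19=190. Service 887; fixed 945; total 1832.
{A, B}: service 750 + fixed 1161 = 1911
{A, B, C, D}: service 610 + fixed 2775 = 3385
(All 15 nonempty subsets were checked; B only is lowest.)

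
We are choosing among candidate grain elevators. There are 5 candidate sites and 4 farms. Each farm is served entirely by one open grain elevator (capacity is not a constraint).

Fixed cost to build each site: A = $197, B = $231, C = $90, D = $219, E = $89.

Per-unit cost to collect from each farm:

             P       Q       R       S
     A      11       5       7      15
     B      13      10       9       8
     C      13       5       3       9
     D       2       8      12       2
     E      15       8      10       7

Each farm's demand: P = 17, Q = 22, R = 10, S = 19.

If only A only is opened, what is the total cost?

Total cost: 849

Each farm is assigned to its cheapest site among the open ones.
{A}: P→A 11·17=187, Q→A 5·22=110, R→A 7·10=70, S→A 15·19=285. Service 652; fixed 197; total 849.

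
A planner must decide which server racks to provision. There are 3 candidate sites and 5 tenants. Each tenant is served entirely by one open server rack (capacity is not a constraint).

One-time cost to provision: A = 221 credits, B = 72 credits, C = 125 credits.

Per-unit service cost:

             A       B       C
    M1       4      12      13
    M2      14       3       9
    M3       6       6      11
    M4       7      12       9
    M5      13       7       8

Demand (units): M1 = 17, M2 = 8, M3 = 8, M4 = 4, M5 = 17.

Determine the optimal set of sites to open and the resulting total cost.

For any fixed open set, each tenant goes to its cheapest open site; total = fixed + service.
{B}: M1→B 12·17=204, M2→B 3·8=24, M3→B 6·8=48, M4→B 12·4=48, M5→B 7·17=119. Service 443; fixed 72; total 515.
{A, B}: service 287 + fixed 293 = 580
{B, C}: service 431 + fixed 197 = 628
{A, B, C}: M1→A 4·17=68, M2→B 3·8=24, M3→A 6·8=48, M4→A 7·4=28, M5→B 7·17=119. Service 287; fixed 418; total 705.
(All 7 nonempty subsets were checked; B only is lowest.)

Open B only; minimum total cost 515.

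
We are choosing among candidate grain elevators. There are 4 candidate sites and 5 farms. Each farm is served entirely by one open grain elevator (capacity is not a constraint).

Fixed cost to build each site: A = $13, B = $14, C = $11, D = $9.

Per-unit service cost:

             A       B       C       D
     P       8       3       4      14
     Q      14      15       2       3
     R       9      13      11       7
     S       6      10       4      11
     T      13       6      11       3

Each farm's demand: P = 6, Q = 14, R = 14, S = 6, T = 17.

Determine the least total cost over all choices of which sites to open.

For any fixed open set, each farm goes to its cheapest open site; total = fixed + service.
{C, D}: P→C 4·6=24, Q→C 2·14=28, R→D 7·14=98, S→C 4·6=24, T→D 3·17=51. Service 225; fixed 20; total 245.
{B, C, D}: service 219 + fixed 34 = 253
{A, C, D}: P→C 4·6=24, Q→C 2·14=28, R→D 7·14=98, S→C 4·6=24, T→D 3·17=51. Service 225; fixed 33; total 258.
{A, B, C, D}: P→B 3·6=18, Q→C 2·14=28, R→D 7·14=98, S→C 4·6=24, T→D 3·17=51. Service 219; fixed 47; total 266.
No other subset beats 245.

Minimum total cost: 245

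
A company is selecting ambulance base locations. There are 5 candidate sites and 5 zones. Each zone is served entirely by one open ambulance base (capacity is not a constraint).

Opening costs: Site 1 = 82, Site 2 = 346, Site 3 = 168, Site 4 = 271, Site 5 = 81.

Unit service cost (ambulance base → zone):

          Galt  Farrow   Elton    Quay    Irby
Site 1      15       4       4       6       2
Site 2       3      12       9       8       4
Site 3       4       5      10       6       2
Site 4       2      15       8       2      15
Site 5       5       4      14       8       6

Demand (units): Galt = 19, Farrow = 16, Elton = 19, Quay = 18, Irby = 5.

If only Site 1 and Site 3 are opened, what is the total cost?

Each zone is assigned to its cheapest site among the open ones.
{Site 1, Site 3}: Galt→Site 3 4·19=76, Farrow→Site 1 4·16=64, Elton→Site 1 4·19=76, Quay→Site 1 6·18=108, Irby→Site 1 2·5=10. Service 334; fixed 250; total 584.

Total cost: 584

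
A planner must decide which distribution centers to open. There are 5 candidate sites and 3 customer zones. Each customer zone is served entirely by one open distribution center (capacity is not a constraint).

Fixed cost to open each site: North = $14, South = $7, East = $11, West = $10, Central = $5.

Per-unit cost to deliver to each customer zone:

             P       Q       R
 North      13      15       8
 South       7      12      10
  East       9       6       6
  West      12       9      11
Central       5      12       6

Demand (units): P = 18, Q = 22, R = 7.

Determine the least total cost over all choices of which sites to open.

Minimum total cost: 280

For any fixed open set, each customer zone goes to its cheapest open site; total = fixed + service.
{East, Central}: P→Central 5·18=90, Q→East 6·22=132, R→East 6·7=42. Service 264; fixed 16; total 280.
{South, East, Central}: P→Central 5·18=90, Q→East 6·22=132, R→East 6·7=42. Service 264; fixed 23; total 287.
{East, West, Central}: P→Central 5·18=90, Q→East 6·22=132, R→East 6·7=42. Service 264; fixed 26; total 290.
{North, South, East, West, Central}: service 264 + fixed 47 = 311
No other subset beats 280.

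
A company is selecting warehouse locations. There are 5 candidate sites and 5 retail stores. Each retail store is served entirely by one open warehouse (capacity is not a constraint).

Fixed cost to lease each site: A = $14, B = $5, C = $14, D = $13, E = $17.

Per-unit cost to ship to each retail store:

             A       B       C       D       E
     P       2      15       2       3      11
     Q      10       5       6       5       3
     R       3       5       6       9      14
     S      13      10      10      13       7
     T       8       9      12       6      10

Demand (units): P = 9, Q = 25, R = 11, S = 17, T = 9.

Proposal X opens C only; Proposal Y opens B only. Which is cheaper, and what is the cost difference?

Proposal X is cheaper by 45.

Proposal X: {C}: P→C 2·9=18, Q→C 6·25=150, R→C 6·11=66, S→C 10·17=170, T→C 12·9=108. Service 512; fixed 14; total 526.
Proposal Y: {B}: P→B 15·9=135, Q→B 5·25=125, R→B 5·11=55, S→B 10·17=170, T→B 9·9=81. Service 566; fixed 5; total 571.
Difference: |526 − 571| = 45.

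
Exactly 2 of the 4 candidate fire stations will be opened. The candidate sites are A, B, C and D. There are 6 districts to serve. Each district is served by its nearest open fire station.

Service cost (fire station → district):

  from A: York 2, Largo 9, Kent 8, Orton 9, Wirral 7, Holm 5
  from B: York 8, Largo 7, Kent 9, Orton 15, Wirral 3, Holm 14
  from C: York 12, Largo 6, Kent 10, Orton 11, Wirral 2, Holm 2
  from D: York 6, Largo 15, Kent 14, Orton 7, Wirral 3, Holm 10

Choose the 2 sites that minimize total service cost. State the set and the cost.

With exactly 2 open, each district uses its cheapest among the chosen.
{A, C}: York→A 2, Largo→C 6, Kent→A 8, Orton→A 9, Wirral→C 2, Holm→C 2. Service cost 29.
{C, D}: service cost 33
{A, B}: service cost 34
Among all 6 size-2 choices, {A, C} is lowest.

Choose A and C; total service cost 29.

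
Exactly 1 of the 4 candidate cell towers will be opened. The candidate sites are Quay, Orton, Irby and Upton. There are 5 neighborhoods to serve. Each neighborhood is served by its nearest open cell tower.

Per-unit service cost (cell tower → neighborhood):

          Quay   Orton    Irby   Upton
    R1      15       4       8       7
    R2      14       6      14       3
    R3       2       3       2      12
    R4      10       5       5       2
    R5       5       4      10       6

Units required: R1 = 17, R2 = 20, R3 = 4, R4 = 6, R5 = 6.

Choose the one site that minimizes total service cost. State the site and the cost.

Choose Orton only; total service cost 254.

With exactly 1 open, each neighborhood uses its cheapest among the chosen.
{Orton}: R1→Orton 4·17=68, R2→Orton 6·20=120, R3→Orton 3·4=12, R4→Orton 5·6=30, R5→Orton 4·6=24. Service cost 254.
{Upton}: service cost 275
{Irby}: service cost 514
Among all 4 size-1 choices, {Orton} is lowest.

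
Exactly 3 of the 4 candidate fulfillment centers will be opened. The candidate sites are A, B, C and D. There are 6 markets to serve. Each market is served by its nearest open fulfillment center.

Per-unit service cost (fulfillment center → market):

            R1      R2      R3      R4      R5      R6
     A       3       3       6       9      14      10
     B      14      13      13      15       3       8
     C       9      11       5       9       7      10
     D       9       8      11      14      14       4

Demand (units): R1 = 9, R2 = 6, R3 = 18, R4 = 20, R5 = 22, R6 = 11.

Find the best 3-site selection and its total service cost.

Choose A, B and D; total service cost 443.

With exactly 3 open, each market uses its cheapest among the chosen.
{A, B, D}: R1→A 3·9=27, R2→A 3·6=18, R3→A 6·18=108, R4→A 9·20=180, R5→B 3·22=66, R6→D 4·11=44. Service cost 443.
{A, B, C}: service cost 469
{B, C, D}: service cost 509
Among all 4 size-3 choices, {A, B, D} is lowest.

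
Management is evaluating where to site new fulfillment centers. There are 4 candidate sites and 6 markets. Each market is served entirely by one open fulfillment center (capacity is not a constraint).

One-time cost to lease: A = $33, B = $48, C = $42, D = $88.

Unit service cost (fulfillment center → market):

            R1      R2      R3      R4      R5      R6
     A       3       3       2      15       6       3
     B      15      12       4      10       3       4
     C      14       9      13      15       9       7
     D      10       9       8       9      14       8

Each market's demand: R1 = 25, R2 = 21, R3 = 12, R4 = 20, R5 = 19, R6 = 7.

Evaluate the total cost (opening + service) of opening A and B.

Total cost: 521

Each market is assigned to its cheapest site among the open ones.
{A, B}: R1→A 3·25=75, R2→A 3·21=63, R3→A 2·12=24, R4→B 10·20=200, R5→B 3·19=57, R6→A 3·7=21. Service 440; fixed 81; total 521.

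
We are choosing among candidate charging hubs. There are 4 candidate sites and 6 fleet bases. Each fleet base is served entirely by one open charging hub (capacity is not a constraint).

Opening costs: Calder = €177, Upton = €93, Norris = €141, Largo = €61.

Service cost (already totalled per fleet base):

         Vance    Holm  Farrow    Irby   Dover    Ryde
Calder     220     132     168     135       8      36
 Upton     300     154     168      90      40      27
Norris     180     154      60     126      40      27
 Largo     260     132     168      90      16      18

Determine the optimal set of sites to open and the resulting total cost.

For any fixed open set, each fleet base goes to its cheapest open site; total = fixed + service.
{Norris, Largo}: Vance→Norris 180, Holm→Largo 132, Farrow→Norris 60, Irby→Largo 90, Dover→Largo 16, Ryde→Largo 18. Service 496; fixed 202; total 698.
{Norris}: service 587 + fixed 141 = 728
{Largo}: service 684 + fixed 61 = 745
{Calder, Upton, Norris, Largo}: service 488 + fixed 472 = 960
(All 15 nonempty subsets were checked; Norris and Largo is lowest.)

Open Norris and Largo; minimum total cost 698.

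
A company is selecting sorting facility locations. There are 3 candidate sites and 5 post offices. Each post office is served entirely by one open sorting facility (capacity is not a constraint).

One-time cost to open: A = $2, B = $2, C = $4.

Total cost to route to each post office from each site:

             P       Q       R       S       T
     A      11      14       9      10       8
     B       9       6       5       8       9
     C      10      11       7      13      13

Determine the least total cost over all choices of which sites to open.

Minimum total cost: 39

For any fixed open set, each post office goes to its cheapest open site; total = fixed + service.
{B}: P→B 9, Q→B 6, R→B 5, S→B 8, T→B 9. Service 37; fixed 2; total 39.
{A, B}: service 36 + fixed 4 = 40
{B, C}: service 37 + fixed 6 = 43
{A, B, C}: service 36 + fixed 8 = 44
(All 7 nonempty subsets were checked; B only is lowest.)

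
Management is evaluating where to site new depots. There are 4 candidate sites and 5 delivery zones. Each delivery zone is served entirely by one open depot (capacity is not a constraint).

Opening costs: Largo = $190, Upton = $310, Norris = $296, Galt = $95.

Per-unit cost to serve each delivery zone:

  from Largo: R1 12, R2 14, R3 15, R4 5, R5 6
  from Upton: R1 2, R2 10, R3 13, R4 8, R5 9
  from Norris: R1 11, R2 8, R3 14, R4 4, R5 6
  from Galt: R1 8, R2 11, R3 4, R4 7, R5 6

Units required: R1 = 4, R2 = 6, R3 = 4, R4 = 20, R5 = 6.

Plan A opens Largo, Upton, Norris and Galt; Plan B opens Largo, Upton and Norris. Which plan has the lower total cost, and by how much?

Plan A: {Largo, Upton, Norris, Galt}: R1→Upton 2·4=8, R2→Norris 8·6=48, R3→Galt 4·4=16, R4→Norris 4·20=80, R5→Largo 6·6=36. Service 188; fixed 891; total 1079.
Plan B: {Largo, Upton, Norris}: R1→Upton 2·4=8, R2→Norris 8·6=48, R3→Upton 13·4=52, R4→Norris 4·20=80, R5→Largo 6·6=36. Service 224; fixed 796; total 1020.
Difference: |1079 − 1020| = 59.

Plan B is cheaper by 59.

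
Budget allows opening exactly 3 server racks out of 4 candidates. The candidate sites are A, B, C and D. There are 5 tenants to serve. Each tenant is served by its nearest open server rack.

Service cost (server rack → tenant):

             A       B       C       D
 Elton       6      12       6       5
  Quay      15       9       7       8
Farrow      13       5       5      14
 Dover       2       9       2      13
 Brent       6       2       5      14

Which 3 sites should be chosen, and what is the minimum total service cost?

With exactly 3 open, each tenant uses its cheapest among the chosen.
{B, C, D}: Elton→D 5, Quay→C 7, Farrow→B 5, Dover→C 2, Brent→B 2. Service cost 21.
{A, B, C}: service cost 22
{A, B, D}: service cost 22
Among all 4 size-3 choices, {B, C, D} is lowest.

Choose B, C and D; total service cost 21.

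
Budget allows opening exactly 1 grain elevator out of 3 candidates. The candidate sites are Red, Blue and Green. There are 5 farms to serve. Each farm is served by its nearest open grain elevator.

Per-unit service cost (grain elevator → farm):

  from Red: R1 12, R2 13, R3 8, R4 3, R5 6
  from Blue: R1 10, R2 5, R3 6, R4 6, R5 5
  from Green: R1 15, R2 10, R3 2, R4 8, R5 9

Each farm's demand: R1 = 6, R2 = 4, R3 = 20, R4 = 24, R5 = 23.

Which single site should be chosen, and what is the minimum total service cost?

Choose Blue only; total service cost 459.

With exactly 1 open, each farm uses its cheapest among the chosen.
{Blue}: R1→Blue 10·6=60, R2→Blue 5·4=20, R3→Blue 6·20=120, R4→Blue 6·24=144, R5→Blue 5·23=115. Service cost 459.
{Red}: service cost 494
{Green}: service cost 569
Among all 3 size-1 choices, {Blue} is lowest.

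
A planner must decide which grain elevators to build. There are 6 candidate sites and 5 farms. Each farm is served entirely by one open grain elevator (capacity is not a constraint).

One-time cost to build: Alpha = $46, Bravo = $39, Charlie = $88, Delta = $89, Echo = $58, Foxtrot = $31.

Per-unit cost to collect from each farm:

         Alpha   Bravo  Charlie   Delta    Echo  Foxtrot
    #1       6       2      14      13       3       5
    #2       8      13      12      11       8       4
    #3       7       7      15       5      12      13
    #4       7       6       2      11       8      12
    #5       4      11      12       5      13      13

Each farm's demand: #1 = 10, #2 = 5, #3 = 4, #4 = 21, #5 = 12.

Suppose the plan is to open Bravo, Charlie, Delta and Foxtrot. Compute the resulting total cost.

Each farm is assigned to its cheapest site among the open ones.
{Bravo, Charlie, Delta, Foxtrot}: #1→Bravo 2·10=20, #2→Foxtrot 4·5=20, #3→Delta 5·4=20, #4→Charlie 2·21=42, #5→Delta 5·12=60. Service 162; fixed 247; total 409.

Total cost: 409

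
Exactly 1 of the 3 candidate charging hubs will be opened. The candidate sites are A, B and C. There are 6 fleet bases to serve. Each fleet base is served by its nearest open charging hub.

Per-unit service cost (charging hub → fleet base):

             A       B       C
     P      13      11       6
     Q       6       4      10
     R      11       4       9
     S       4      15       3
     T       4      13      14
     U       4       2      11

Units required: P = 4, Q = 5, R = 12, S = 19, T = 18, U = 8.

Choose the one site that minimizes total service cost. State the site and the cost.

With exactly 1 open, each fleet base uses its cheapest among the chosen.
{A}: P→A 13·4=52, Q→A 6·5=30, R→A 11·12=132, S→A 4·19=76, T→A 4·18=72, U→A 4·8=32. Service cost 394.
{C}: service cost 579
{B}: service cost 647
Among all 3 size-1 choices, {A} is lowest.

Choose A only; total service cost 394.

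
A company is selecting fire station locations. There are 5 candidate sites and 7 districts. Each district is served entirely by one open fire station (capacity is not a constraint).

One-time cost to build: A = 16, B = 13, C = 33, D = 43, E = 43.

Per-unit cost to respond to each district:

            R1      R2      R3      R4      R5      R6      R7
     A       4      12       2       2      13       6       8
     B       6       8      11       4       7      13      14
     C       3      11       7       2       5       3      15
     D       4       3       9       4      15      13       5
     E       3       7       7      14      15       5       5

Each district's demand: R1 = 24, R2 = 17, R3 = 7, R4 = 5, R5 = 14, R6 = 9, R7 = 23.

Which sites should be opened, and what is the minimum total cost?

Open A, C and D; minimum total cost 451.

For any fixed open set, each district goes to its cheapest open site; total = fixed + service.
{A, C, D}: R1→C 3·24=72, R2→D 3·17=51, R3→A 2·7=14, R4→A 2·5=10, R5→C 5·14=70, R6→C 3·9=27, R7→D 5·23=115. Service 359; fixed 92; total 451.
{A, B, C, D}: service 359 + fixed 105 = 464
{C, D}: service 394 + fixed 76 = 470
{A, B, C, D, E}: service 359 + fixed 148 = 507
No other subset beats 451.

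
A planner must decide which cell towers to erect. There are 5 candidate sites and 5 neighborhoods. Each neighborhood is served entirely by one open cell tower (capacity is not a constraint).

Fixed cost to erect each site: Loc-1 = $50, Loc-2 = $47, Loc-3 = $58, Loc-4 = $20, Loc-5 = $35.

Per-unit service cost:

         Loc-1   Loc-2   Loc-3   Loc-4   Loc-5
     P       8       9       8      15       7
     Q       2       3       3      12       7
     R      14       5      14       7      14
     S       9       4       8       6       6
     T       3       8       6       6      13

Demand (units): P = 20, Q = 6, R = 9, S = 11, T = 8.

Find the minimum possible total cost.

For any fixed open set, each neighborhood goes to its cheapest open site; total = fixed + service.
{Loc-1, Loc-2}: P→Loc-1 8·20=160, Q→Loc-1 2·6=12, R→Loc-2 5·9=45, S→Loc-2 4·11=44, T→Loc-1 3·8=24. Service 285; fixed 97; total 382.
{Loc-2, Loc-5}: P→Loc-5 7·20=140, Q→Loc-2 3·6=18, R→Loc-2 5·9=45, S→Loc-2 4·11=44, T→Loc-2 8·8=64. Service 311; fixed 82; total 393.
{Loc-1, Loc-4}: P→Loc-1 8·20=160, Q→Loc-1 2·6=12, R→Loc-4 7·9=63, S→Loc-4 6·11=66, T→Loc-1 3·8=24. Service 325; fixed 70; total 395.
{Loc-1, Loc-2, Loc-3, Loc-4, Loc-5}: service 265 + fixed 210 = 475
No other subset beats 382.

Minimum total cost: 382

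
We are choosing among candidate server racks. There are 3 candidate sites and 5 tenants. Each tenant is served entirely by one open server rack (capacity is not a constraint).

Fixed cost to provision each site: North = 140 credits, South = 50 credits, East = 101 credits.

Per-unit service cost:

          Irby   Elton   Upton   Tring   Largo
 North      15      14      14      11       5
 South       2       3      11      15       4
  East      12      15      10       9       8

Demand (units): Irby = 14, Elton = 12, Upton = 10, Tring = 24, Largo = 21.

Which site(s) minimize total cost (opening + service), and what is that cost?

For any fixed open set, each tenant goes to its cheapest open site; total = fixed + service.
{South, East}: Irby→South 2·14=28, Elton→South 3·12=36, Upton→East 10·10=100, Tring→East 9·24=216, Largo→South 4·21=84. Service 464; fixed 151; total 615.
{South}: service 618 + fixed 50 = 668
{North, South}: service 522 + fixed 190 = 712
{North, South, East}: service 464 + fixed 291 = 755
No other subset beats 615.

Open South and East; minimum total cost 615.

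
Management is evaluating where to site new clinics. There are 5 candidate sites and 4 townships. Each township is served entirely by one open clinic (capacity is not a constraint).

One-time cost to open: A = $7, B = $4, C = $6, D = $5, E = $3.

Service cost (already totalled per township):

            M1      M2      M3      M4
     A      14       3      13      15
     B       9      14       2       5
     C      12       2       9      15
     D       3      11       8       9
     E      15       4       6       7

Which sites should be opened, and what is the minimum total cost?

Open B, D and E; minimum total cost 26.

For any fixed open set, each township goes to its cheapest open site; total = fixed + service.
{B, D, E}: M1→D 3, M2→E 4, M3→B 2, M4→B 5. Service 14; fixed 12; total 26.
{B, C, D}: service 12 + fixed 15 = 27
{B, E}: service 20 + fixed 7 = 27
{A, B, C, D, E}: service 12 + fixed 25 = 37
No other subset beats 26.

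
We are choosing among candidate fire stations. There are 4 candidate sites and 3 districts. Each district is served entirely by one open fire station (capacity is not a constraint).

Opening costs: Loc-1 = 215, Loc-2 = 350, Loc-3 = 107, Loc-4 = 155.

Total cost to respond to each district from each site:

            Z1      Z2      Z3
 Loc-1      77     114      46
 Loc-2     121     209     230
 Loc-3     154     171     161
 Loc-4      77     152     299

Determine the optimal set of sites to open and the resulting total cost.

Open Loc-1 only; minimum total cost 452.

For any fixed open set, each district goes to its cheapest open site; total = fixed + service.
{Loc-1}: Z1→Loc-1 77, Z2→Loc-1 114, Z3→Loc-1 46. Service 237; fixed 215; total 452.
{Loc-1, Loc-3}: service 237 + fixed 322 = 559
{Loc-3}: service 486 + fixed 107 = 593
{Loc-1, Loc-2, Loc-3, Loc-4}: service 237 + fixed 827 = 1064
No other subset beats 452.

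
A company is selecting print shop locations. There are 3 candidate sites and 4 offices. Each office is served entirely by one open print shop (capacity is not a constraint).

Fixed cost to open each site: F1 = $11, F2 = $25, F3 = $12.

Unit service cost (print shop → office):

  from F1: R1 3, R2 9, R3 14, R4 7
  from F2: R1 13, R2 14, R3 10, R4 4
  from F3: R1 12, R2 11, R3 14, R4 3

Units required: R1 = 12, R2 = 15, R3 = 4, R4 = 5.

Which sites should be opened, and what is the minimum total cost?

For any fixed open set, each office goes to its cheapest open site; total = fixed + service.
{F1, F3}: R1→F1 3·12=36, R2→F1 9·15=135, R3→F1 14·4=56, R4→F3 3·5=15. Service 242; fixed 23; total 265.
{F1, F2}: R1→F1 3·12=36, R2→F1 9·15=135, R3→F2 10·4=40, R4→F2 4·5=20. Service 231; fixed 36; total 267.
{F1}: service 262 + fixed 11 = 273
{F1, F2, F3}: R1→F1 3·12=36, R2→F1 9·15=135, R3→F2 10·4=40, R4→F3 3·5=15. Service 226; fixed 48; total 274.
(All 7 nonempty subsets were checked; F1 and F3 is lowest.)

Open F1 and F3; minimum total cost 265.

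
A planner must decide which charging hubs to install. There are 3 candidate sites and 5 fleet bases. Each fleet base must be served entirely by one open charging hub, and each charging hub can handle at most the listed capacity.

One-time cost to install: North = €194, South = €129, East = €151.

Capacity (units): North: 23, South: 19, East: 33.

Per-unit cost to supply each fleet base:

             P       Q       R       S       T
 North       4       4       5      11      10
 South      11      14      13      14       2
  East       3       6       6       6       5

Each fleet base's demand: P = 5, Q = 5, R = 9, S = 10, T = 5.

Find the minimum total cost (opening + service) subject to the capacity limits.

Open {South, East}: P→East 3·5=15, Q→East 6·5=30, R→East 6·9=54, S→East 6·10=60, T→South 2·5=10.
Loads: South carries 5/19, East carries 29/33. Service 169; fixed 280; total 449.
Next best feasible plan costs 489.

Minimum total cost: 449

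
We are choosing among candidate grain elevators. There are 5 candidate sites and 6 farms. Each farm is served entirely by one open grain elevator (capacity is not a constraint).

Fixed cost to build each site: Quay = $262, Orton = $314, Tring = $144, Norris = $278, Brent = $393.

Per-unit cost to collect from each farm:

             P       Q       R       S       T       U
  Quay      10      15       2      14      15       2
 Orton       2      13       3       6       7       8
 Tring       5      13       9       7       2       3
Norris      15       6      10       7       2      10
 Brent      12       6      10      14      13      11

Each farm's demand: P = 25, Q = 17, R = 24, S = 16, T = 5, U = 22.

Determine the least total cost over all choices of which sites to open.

For any fixed open set, each farm goes to its cheapest open site; total = fixed + service.
{Tring}: P→Tring 5·25=125, Q→Tring 13·17=221, R→Tring 9·24=216, S→Tring 7·16=112, T→Tring 2·5=10, U→Tring 3·22=66. Service 750; fixed 144; total 894.
{Orton}: P→Orton 2·25=50, Q→Orton 13·17=221, R→Orton 3·24=72, S→Orton 6·16=96, T→Orton 7·5=35, U→Orton 8·22=176. Service 650; fixed 314; total 964.
{Quay, Tring}: service 560 + fixed 406 = 966
{Quay, Orton, Tring, Norris, Brent}: service 350 + fixed 1391 = 1741
No other subset beats 894.

Minimum total cost: 894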